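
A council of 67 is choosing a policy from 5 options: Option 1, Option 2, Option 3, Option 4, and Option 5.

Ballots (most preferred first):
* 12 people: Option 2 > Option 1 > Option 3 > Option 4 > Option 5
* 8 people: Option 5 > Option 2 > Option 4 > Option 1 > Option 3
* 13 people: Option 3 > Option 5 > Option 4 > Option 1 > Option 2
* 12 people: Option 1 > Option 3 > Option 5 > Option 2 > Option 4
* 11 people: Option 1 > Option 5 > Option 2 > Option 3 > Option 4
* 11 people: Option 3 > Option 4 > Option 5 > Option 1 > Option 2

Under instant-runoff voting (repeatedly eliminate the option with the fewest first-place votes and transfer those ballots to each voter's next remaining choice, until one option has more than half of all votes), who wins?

Option 1

Round 1: Option 1 23, Option 2 12, Option 3 24, Option 4 0, Option 5 8. Option 4 eliminated.
Round 2: Option 1 23, Option 2 12, Option 3 24, Option 5 8. Option 5 eliminated.
Round 3: Option 1 23, Option 2 20, Option 3 24. Option 2 eliminated.
Round 4: Option 1 43, Option 3 24. Option 1 has a majority (≥34).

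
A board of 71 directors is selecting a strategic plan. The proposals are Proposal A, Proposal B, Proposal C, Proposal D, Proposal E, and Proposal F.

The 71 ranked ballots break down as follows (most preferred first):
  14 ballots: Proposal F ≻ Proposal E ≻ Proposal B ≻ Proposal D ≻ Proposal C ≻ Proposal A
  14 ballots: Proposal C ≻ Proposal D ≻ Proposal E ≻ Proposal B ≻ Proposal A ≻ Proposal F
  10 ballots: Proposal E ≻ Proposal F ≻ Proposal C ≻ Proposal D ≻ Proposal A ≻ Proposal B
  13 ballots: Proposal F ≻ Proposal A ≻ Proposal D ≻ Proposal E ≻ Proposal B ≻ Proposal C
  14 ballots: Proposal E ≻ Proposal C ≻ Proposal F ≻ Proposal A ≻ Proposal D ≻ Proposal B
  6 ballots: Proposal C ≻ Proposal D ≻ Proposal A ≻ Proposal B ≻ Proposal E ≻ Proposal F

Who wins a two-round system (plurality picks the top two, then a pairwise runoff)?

Proposal E

Round 1 first-place votes: Proposal A 0, Proposal B 0, Proposal C 20, Proposal D 0, Proposal E 24, Proposal F 27. Proposal F and Proposal E advance.
Runoff: Proposal F is ranked above Proposal E on 27 ballots, Proposal E above Proposal F on 44.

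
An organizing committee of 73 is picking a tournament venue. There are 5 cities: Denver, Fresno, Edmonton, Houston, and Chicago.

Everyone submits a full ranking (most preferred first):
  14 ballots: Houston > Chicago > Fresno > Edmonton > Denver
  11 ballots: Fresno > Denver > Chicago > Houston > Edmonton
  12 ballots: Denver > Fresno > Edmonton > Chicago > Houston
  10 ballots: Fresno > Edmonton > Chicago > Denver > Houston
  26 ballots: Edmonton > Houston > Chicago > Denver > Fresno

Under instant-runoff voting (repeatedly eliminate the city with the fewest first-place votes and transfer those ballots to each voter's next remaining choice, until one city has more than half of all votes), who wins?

Round 1: Denver 12, Fresno 21, Edmonton 26, Houston 14, Chicago 0. Chicago eliminated.
Round 2: Denver 12, Fresno 21, Edmonton 26, Houston 14. Denver eliminated.
Round 3: Fresno 33, Edmonton 26, Houston 14. Houston eliminated.
Round 4: Fresno 47, Edmonton 26. Fresno has a majority (≥37).

Fresno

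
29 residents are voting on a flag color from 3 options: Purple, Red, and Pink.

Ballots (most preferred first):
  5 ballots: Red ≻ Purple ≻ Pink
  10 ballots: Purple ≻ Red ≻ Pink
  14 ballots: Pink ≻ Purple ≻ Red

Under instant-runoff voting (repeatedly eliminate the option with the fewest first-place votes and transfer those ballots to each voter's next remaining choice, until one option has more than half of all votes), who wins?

Purple

Round 1: Purple 10, Red 5, Pink 14. Red eliminated.
Round 2: Purple 15, Pink 14. Purple has a majority (≥15).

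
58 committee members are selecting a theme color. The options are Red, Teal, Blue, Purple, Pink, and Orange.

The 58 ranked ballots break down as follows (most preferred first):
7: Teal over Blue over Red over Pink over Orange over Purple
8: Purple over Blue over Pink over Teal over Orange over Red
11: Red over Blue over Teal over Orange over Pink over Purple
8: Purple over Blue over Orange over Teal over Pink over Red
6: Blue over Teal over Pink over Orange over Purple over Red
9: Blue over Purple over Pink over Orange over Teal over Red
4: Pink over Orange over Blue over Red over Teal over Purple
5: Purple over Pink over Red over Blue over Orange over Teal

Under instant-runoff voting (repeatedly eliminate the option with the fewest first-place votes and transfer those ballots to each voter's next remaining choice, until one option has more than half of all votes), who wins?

Round 1: Red 11, Teal 7, Blue 15, Purple 21, Pink 4, Orange 0. Orange eliminated.
Round 2: Red 11, Teal 7, Blue 15, Purple 21, Pink 4. Pink eliminated.
Round 3: Red 11, Teal 7, Blue 19, Purple 21. Teal eliminated.
Round 4: Red 11, Blue 26, Purple 21. Red eliminated.
Round 5: Blue 37, Purple 21. Blue has a majority (≥30).

Blue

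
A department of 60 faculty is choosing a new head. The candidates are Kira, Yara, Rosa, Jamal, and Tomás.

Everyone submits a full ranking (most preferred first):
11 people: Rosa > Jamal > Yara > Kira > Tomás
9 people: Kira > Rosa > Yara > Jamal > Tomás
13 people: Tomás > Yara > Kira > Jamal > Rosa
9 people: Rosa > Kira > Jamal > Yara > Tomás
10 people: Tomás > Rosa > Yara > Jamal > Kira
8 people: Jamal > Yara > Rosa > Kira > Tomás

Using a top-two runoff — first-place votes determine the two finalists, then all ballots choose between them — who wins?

Round 1 first-place votes: Kira 9, Yara 0, Rosa 20, Jamal 8, Tomás 23. Tomás and Rosa advance.
Runoff: Tomás is ranked above Rosa on 23 ballots, Rosa above Tomás on 37.

Rosa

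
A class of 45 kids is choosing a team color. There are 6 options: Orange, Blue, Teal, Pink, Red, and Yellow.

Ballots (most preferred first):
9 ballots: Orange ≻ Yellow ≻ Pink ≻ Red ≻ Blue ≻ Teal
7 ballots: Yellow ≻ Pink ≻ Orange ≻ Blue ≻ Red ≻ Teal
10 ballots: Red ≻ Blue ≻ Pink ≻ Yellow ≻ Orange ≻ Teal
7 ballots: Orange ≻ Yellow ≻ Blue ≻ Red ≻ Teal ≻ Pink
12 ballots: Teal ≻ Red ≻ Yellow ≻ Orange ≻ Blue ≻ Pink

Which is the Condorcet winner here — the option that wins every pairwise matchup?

Yellow

Yellow vs Orange: 29–16
Yellow vs Blue: 35–10
Yellow vs Teal: 33–12
Yellow vs Pink: 35–10
Yellow vs Red: 23–22
Yellow beats every other option.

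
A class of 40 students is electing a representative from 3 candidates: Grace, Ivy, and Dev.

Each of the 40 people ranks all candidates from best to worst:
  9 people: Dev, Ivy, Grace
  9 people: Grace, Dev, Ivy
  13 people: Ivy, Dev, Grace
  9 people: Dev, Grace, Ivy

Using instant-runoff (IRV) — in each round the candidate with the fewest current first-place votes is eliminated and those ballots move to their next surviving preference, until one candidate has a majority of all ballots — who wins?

Dev

Round 1: Grace 9, Ivy 13, Dev 18. Grace eliminated.
Round 2: Ivy 13, Dev 27. Dev has a majority (≥21).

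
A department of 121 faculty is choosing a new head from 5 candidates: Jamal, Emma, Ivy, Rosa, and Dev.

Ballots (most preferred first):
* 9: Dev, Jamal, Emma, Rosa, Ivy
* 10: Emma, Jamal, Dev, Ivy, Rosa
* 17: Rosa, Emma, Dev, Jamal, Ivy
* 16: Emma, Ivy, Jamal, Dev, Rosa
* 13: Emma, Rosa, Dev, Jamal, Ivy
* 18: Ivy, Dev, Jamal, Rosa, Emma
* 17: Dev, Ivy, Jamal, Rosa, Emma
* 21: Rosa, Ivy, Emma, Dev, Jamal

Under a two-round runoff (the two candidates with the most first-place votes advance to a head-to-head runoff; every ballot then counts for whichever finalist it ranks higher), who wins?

Round 1 first-place votes: Jamal 0, Emma 39, Ivy 18, Rosa 38, Dev 26. Emma and Rosa advance.
Runoff: Emma is ranked above Rosa on 48 ballots, Rosa above Emma on 73.

Rosa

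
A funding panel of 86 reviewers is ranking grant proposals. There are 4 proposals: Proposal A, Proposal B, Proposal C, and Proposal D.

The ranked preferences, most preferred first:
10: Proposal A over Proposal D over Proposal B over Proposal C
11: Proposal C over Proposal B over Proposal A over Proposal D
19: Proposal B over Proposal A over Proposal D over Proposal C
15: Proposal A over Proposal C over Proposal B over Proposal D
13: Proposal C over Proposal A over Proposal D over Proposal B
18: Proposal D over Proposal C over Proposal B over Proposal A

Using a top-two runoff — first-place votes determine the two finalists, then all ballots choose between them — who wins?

Round 1 first-place votes: Proposal A 25, Proposal B 19, Proposal C 24, Proposal D 18. Proposal A and Proposal C advance.
Runoff: Proposal A is ranked above Proposal C on 44 ballots, Proposal C above Proposal A on 42.

Proposal A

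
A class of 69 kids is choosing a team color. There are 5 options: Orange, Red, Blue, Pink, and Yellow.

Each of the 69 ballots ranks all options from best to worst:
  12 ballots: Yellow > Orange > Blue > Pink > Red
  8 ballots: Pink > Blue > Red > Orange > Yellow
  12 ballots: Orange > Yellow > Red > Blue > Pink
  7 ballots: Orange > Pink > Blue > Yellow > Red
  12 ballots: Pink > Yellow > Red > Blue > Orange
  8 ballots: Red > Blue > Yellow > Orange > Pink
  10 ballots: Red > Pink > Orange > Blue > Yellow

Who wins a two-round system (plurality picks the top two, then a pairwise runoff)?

Round 1 first-place votes: Orange 19, Red 18, Blue 0, Pink 20, Yellow 12. Pink and Orange advance.
Runoff: Pink is ranked above Orange on 30 ballots, Orange above Pink on 39.

Orange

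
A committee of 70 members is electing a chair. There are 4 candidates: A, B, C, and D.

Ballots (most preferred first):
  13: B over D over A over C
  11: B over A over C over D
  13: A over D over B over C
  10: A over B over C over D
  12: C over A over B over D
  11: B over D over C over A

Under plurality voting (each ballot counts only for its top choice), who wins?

First-place votes: A 23, B 35, C 12, D 0.

B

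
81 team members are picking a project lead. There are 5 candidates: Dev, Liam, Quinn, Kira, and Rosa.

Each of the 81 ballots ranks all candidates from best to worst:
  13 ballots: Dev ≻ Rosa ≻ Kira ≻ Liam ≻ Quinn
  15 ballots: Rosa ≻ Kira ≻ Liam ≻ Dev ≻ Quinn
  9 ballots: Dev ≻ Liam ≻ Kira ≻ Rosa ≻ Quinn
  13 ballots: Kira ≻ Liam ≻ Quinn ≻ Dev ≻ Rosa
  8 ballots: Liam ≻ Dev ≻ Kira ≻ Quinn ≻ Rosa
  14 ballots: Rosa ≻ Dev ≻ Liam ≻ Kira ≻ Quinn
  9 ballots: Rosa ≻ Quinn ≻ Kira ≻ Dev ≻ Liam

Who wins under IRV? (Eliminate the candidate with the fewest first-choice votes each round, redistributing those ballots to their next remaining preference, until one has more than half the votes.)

Dev

Round 1: Dev 22, Liam 8, Quinn 0, Kira 13, Rosa 38. Quinn eliminated.
Round 2: Dev 22, Liam 8, Kira 13, Rosa 38. Liam eliminated.
Round 3: Dev 30, Kira 13, Rosa 38. Kira eliminated.
Round 4: Dev 43, Rosa 38. Dev has a majority (≥41).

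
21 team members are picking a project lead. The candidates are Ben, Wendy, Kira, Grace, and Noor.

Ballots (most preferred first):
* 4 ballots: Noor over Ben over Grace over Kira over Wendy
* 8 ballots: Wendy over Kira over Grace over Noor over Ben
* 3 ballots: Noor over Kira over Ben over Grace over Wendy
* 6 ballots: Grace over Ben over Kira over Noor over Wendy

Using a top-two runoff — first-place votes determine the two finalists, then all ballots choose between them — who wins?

Noor

Round 1 first-place votes: Ben 0, Wendy 8, Kira 0, Grace 6, Noor 7. Wendy and Noor advance.
Runoff: Wendy is ranked above Noor on 8 ballots, Noor above Wendy on 13.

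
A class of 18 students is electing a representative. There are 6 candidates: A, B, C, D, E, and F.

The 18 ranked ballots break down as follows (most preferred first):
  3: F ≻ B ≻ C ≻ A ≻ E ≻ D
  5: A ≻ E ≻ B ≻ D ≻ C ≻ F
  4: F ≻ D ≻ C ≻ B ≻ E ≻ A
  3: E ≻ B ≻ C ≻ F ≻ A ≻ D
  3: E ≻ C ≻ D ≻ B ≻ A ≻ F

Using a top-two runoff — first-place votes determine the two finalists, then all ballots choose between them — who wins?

E

Round 1 first-place votes: A 5, B 0, C 0, D 0, E 6, F 7. F and E advance.
Runoff: F is ranked above E on 7 ballots, E above F on 11.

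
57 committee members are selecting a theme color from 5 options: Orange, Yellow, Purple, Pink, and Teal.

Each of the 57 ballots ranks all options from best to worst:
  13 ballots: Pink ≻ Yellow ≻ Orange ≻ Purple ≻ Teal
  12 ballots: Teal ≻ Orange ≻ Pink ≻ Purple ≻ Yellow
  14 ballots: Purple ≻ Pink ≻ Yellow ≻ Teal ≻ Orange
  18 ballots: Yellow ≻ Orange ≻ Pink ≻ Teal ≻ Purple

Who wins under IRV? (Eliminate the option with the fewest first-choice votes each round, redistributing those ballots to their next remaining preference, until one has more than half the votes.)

Pink

Round 1: Orange 0, Yellow 18, Purple 14, Pink 13, Teal 12. Orange eliminated.
Round 2: Yellow 18, Purple 14, Pink 13, Teal 12. Teal eliminated.
Round 3: Yellow 18, Purple 14, Pink 25. Purple eliminated.
Round 4: Yellow 18, Pink 39. Pink has a majority (≥29).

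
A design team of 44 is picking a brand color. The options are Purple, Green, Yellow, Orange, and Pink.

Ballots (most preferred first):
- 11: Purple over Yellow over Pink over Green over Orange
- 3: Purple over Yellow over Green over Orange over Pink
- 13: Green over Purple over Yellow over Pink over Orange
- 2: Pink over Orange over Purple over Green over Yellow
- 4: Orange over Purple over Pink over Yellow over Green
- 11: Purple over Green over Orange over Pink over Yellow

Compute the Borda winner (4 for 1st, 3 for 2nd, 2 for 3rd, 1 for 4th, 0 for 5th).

Purple: 11×4 + 3×4 + 13×3 + 2×2 + 4×3 + 11×4 = 155
Green: 11×1 + 3×2 + 13×4 + 2×1 + 4×0 + 11×3 = 104
Yellow: 11×3 + 3×3 + 13×2 + 2×0 + 4×1 + 11×0 = 72
Orange: 11×0 + 3×1 + 13×0 + 2×3 + 4×4 + 11×2 = 47
Pink: 11×2 + 3×0 + 13×1 + 2×4 + 4×2 + 11×1 = 62

Purple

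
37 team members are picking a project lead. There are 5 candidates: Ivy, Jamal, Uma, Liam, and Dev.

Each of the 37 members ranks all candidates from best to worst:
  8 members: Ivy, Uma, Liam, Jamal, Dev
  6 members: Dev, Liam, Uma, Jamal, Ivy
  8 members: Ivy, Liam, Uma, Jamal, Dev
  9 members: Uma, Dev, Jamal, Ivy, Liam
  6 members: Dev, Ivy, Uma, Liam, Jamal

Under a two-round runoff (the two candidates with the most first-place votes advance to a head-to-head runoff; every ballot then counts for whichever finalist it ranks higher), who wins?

Round 1 first-place votes: Ivy 16, Jamal 0, Uma 9, Liam 0, Dev 12. Ivy and Dev advance.
Runoff: Ivy is ranked above Dev on 16 ballots, Dev above Ivy on 21.

Dev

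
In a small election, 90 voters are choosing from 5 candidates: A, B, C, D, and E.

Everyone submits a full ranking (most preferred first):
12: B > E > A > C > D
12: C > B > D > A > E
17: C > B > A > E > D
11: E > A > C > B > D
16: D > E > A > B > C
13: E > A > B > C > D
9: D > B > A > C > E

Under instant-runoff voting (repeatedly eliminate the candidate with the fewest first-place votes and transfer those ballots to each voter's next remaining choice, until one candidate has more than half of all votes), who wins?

E

Round 1: A 0, B 12, C 29, D 25, E 24. A eliminated.
Round 2: B 12, C 29, D 25, E 24. B eliminated.
Round 3: C 29, D 25, E 36. D eliminated.
Round 4: C 38, E 52. E has a majority (≥46).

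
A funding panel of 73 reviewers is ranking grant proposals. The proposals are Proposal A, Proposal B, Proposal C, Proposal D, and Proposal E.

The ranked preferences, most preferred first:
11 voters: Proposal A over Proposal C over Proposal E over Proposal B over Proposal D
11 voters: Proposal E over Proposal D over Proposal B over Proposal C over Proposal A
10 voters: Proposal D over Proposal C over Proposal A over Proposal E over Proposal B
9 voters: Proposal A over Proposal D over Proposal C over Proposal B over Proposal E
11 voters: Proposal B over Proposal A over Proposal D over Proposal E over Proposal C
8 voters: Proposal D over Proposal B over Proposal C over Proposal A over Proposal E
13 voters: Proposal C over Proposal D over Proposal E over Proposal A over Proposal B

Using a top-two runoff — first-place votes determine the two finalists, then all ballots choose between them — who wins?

Round 1 first-place votes: Proposal A 20, Proposal B 11, Proposal C 13, Proposal D 18, Proposal E 11. Proposal A and Proposal D advance.
Runoff: Proposal A is ranked above Proposal D on 31 ballots, Proposal D above Proposal A on 42.

Proposal D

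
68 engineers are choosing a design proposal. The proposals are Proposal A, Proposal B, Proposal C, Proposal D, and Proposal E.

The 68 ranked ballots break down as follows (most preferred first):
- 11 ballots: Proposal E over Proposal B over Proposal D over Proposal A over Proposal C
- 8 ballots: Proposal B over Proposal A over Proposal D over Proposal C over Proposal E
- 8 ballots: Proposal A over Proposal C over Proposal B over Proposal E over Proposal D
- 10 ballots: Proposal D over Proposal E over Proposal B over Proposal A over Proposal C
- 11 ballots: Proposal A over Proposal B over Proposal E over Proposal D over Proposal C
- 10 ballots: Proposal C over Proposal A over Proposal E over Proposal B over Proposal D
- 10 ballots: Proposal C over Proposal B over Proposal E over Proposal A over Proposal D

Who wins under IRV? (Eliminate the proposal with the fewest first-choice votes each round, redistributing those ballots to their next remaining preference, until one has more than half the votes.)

Proposal A

Round 1: Proposal A 19, Proposal B 8, Proposal C 20, Proposal D 10, Proposal E 11. Proposal B eliminated.
Round 2: Proposal A 27, Proposal C 20, Proposal D 10, Proposal E 11. Proposal D eliminated.
Round 3: Proposal A 27, Proposal C 20, Proposal E 21. Proposal C eliminated.
Round 4: Proposal A 37, Proposal E 31. Proposal A has a majority (≥35).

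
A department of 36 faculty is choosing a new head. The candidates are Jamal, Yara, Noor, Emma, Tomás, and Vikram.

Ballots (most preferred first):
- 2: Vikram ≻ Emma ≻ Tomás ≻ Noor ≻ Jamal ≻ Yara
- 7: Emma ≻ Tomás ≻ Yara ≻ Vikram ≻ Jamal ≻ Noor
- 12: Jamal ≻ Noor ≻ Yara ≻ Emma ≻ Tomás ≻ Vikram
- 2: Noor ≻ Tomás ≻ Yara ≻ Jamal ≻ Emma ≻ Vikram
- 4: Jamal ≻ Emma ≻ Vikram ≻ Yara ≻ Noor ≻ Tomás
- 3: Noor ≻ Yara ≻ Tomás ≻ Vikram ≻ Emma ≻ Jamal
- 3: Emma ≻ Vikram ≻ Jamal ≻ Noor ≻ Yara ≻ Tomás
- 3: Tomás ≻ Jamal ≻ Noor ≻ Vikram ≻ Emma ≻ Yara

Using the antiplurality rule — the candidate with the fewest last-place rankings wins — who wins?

Last-place votes: Jamal 3, Yara 5, Noor 7, Emma 0, Tomás 7, Vikram 14.

Emma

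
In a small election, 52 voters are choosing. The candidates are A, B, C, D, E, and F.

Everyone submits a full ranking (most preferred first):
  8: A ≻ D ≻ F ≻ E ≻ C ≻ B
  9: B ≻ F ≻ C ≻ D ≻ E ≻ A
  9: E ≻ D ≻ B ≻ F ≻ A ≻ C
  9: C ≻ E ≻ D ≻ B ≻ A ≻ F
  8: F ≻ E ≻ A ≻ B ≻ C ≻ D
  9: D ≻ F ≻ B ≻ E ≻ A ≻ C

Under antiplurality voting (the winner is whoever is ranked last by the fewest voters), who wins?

Last-place votes: A 9, B 8, C 18, D 8, E 0, F 9.

E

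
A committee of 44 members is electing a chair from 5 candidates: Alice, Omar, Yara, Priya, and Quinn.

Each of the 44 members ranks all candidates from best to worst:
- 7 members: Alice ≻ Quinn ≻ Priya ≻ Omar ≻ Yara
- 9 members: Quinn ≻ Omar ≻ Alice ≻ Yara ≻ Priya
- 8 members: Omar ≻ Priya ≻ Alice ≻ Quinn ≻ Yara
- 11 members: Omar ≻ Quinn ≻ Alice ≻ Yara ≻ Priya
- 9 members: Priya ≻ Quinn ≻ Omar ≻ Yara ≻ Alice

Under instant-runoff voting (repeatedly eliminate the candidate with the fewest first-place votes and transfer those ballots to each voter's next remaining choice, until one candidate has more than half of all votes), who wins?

Quinn

Round 1: Alice 7, Omar 19, Yara 0, Priya 9, Quinn 9. Yara eliminated.
Round 2: Alice 7, Omar 19, Priya 9, Quinn 9. Alice eliminated.
Round 3: Omar 19, Priya 9, Quinn 16. Priya eliminated.
Round 4: Omar 19, Quinn 25. Quinn has a majority (≥23).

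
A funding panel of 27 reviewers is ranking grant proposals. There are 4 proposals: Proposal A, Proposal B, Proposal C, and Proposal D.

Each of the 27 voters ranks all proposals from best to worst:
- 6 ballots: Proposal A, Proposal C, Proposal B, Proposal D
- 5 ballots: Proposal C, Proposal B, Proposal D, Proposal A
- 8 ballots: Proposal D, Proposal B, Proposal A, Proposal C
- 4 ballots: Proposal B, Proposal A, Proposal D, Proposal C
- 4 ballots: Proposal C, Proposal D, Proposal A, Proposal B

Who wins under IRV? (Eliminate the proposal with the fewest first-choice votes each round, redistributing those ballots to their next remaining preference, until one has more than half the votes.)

Round 1: Proposal A 6, Proposal B 4, Proposal C 9, Proposal D 8. Proposal B eliminated.
Round 2: Proposal A 10, Proposal C 9, Proposal D 8. Proposal D eliminated.
Round 3: Proposal A 18, Proposal C 9. Proposal A has a majority (≥14).

Proposal A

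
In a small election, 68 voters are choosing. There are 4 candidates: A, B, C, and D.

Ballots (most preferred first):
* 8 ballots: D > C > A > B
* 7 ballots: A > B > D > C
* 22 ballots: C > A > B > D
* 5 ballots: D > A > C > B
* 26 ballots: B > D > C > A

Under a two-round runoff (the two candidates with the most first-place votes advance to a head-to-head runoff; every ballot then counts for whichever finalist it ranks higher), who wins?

C

Round 1 first-place votes: A 7, B 26, C 22, D 13. B and C advance.
Runoff: B is ranked above C on 33 ballots, C above B on 35.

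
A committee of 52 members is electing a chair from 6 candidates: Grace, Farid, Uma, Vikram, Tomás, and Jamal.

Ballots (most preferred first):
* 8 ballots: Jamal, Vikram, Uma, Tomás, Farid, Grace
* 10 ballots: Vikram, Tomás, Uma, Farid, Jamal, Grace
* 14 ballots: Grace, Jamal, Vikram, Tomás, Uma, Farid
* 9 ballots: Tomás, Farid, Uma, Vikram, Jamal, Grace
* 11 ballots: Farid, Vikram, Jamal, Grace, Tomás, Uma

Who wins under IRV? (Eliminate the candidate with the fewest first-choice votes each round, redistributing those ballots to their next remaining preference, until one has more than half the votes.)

Round 1: Grace 14, Farid 11, Uma 0, Vikram 10, Tomás 9, Jamal 8. Uma eliminated.
Round 2: Grace 14, Farid 11, Vikram 10, Tomás 9, Jamal 8. Jamal eliminated.
Round 3: Grace 14, Farid 11, Vikram 18, Tomás 9. Tomás eliminated.
Round 4: Grace 14, Farid 20, Vikram 18. Grace eliminated.
Round 5: Farid 20, Vikram 32. Vikram has a majority (≥27).

Vikram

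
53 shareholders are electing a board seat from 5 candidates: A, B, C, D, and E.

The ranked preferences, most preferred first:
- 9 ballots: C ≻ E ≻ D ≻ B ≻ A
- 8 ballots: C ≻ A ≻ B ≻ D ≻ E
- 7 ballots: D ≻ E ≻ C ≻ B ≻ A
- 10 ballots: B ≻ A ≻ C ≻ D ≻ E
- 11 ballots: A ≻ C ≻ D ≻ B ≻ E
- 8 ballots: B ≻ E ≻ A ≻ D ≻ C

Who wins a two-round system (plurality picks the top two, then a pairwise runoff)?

C

Round 1 first-place votes: A 11, B 18, C 17, D 7, E 0. B and C advance.
Runoff: B is ranked above C on 18 ballots, C above B on 35.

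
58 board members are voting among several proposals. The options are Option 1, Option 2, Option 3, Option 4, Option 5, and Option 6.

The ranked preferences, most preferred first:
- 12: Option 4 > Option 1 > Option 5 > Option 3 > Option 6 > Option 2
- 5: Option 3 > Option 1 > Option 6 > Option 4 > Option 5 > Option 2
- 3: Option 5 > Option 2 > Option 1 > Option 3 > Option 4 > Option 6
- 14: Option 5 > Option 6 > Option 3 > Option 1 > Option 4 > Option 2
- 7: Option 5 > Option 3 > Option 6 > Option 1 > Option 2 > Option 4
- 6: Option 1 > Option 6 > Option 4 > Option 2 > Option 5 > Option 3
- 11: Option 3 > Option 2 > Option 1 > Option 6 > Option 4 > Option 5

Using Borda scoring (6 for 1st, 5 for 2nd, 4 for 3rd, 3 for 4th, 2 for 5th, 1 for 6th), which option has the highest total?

Option 1: 12×5 + 5×5 + 3×4 + 14×3 + 7×3 + 6×6 + 11×4 = 240
Option 2: 12×1 + 5×1 + 3×5 + 14×1 + 7×2 + 6×3 + 11×5 = 133
Option 3: 12×3 + 5×6 + 3×3 + 14×4 + 7×5 + 6×1 + 11×6 = 238
Option 4: 12×6 + 5×3 + 3×2 + 14×2 + 7×1 + 6×4 + 11×2 = 174
Option 5: 12×4 + 5×2 + 3×6 + 14×6 + 7×6 + 6×2 + 11×1 = 225
Option 6: 12×2 + 5×4 + 3×1 + 14×5 + 7×4 + 6×5 + 11×3 = 208

Option 1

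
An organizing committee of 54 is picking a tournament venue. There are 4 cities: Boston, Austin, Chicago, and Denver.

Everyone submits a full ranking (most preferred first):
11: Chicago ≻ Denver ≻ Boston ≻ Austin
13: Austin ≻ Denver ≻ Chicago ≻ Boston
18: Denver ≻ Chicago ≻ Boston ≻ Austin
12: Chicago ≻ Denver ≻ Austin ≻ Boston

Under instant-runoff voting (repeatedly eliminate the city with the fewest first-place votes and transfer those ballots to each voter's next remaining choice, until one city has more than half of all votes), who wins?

Round 1: Boston 0, Austin 13, Chicago 23, Denver 18. Boston eliminated.
Round 2: Austin 13, Chicago 23, Denver 18. Austin eliminated.
Round 3: Chicago 23, Denver 31. Denver has a majority (≥28).

Denver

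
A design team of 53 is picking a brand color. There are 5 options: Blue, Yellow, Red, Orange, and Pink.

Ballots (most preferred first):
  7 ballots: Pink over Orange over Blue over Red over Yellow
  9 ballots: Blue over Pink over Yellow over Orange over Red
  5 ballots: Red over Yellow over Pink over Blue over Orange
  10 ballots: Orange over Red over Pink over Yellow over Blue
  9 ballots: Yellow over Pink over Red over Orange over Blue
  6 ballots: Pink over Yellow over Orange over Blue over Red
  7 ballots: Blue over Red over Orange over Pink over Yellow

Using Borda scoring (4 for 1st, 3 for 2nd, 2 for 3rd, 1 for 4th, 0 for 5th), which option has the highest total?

Pink

Blue: 7×2 + 9×4 + 5×1 + 10×0 + 9×0 + 6×1 + 7×4 = 89
Yellow: 7×0 + 9×2 + 5×3 + 10×1 + 9×4 + 6×3 + 7×0 = 97
Red: 7×1 + 9×0 + 5×4 + 10×3 + 9×2 + 6×0 + 7×3 = 96
Orange: 7×3 + 9×1 + 5×0 + 10×4 + 9×1 + 6×2 + 7×2 = 105
Pink: 7×4 + 9×3 + 5×2 + 10×2 + 9×3 + 6×4 + 7×1 = 143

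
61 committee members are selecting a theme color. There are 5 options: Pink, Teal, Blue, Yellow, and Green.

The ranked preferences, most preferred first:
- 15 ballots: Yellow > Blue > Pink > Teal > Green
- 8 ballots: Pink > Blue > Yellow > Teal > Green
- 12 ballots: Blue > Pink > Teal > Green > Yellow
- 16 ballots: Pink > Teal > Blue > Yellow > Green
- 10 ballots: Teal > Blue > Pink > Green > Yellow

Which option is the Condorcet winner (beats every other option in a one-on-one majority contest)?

Blue vs Pink: 37–24
Blue vs Teal: 35–26
Blue vs Yellow: 46–15
Blue vs Green: 61–0
Blue beats every other option.

Blue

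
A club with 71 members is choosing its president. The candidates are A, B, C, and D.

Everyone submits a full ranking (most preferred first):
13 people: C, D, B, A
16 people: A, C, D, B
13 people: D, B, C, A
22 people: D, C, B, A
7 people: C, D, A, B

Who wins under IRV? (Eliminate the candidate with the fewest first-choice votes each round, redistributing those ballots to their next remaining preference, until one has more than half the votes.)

C

Round 1: A 16, B 0, C 20, D 35. B eliminated.
Round 2: A 16, C 20, D 35. A eliminated.
Round 3: C 36, D 35. C has a majority (≥36).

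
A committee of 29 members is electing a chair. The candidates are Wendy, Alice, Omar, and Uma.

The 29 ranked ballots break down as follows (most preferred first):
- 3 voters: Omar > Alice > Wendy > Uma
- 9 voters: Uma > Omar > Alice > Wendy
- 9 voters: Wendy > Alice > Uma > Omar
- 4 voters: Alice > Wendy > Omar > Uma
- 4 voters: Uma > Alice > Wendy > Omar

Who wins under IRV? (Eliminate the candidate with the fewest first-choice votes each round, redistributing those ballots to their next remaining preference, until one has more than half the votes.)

Wendy

Round 1: Wendy 9, Alice 4, Omar 3, Uma 13. Omar eliminated.
Round 2: Wendy 9, Alice 7, Uma 13. Alice eliminated.
Round 3: Wendy 16, Uma 13. Wendy has a majority (≥15).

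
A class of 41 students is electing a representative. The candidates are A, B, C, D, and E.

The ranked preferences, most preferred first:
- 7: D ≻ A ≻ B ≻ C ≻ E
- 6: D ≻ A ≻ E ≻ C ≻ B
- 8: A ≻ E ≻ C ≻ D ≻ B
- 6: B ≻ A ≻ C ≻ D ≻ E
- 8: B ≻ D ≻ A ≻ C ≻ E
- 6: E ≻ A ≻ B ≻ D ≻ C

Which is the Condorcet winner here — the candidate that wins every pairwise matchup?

D vs A: 21–20
D vs B: 21–20
D vs C: 27–14
D vs E: 27–14
D beats every other candidate.

D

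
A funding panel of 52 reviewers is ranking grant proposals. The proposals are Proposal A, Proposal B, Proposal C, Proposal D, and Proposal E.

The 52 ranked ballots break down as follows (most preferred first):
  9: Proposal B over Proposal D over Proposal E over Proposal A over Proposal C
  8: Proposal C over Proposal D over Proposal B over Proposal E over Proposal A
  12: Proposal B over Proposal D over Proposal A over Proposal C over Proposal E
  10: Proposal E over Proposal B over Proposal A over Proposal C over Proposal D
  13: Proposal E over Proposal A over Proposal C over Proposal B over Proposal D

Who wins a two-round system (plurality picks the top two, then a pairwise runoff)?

Round 1 first-place votes: Proposal A 0, Proposal B 21, Proposal C 8, Proposal D 0, Proposal E 23. Proposal E and Proposal B advance.
Runoff: Proposal E is ranked above Proposal B on 23 ballots, Proposal B above Proposal E on 29.

Proposal B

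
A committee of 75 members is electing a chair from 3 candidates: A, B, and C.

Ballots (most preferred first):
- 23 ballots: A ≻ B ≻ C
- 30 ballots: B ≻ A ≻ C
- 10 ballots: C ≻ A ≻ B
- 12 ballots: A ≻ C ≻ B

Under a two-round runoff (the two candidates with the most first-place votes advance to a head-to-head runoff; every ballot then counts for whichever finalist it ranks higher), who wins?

Round 1 first-place votes: A 35, B 30, C 10. A and B advance.
Runoff: A is ranked above B on 45 ballots, B above A on 30.

A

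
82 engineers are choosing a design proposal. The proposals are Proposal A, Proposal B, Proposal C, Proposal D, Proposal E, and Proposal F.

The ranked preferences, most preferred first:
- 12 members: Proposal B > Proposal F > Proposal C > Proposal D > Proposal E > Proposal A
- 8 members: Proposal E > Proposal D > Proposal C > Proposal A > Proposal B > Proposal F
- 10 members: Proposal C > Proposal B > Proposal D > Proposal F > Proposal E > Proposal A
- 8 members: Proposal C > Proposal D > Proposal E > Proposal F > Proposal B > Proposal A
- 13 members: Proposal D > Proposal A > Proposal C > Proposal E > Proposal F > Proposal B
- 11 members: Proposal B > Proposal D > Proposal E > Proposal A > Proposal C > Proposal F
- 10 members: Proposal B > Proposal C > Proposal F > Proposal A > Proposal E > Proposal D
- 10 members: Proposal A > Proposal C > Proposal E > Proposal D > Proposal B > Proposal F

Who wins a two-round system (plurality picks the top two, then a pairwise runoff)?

Round 1 first-place votes: Proposal A 10, Proposal B 33, Proposal C 18, Proposal D 13, Proposal E 8, Proposal F 0. Proposal B and Proposal C advance.
Runoff: Proposal B is ranked above Proposal C on 33 ballots, Proposal C above Proposal B on 49.

Proposal C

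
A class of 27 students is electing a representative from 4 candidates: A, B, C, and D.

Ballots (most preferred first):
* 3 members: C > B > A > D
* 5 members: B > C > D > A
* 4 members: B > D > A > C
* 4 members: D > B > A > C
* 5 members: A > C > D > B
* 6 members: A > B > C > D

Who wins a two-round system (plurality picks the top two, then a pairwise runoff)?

Round 1 first-place votes: A 11, B 9, C 3, D 4. A and B advance.
Runoff: A is ranked above B on 11 ballots, B above A on 16.

B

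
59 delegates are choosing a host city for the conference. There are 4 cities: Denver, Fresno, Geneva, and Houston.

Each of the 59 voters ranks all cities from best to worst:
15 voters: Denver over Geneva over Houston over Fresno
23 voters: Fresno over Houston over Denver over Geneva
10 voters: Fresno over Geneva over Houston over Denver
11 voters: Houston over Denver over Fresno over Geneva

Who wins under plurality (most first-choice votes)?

First-place votes: Denver 15, Fresno 33, Geneva 0, Houston 11.

Fresno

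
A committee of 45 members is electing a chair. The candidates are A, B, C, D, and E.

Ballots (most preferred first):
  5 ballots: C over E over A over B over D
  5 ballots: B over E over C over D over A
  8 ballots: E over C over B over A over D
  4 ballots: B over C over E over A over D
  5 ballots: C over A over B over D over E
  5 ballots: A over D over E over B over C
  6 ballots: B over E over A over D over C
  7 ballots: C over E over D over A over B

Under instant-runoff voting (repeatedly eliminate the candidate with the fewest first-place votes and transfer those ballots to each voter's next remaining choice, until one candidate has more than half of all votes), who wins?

C

Round 1: A 5, B 15, C 17, D 0, E 8. D eliminated.
Round 2: A 5, B 15, C 17, E 8. A eliminated.
Round 3: B 15, C 17, E 13. E eliminated.
Round 4: B 20, C 25. C has a majority (≥23).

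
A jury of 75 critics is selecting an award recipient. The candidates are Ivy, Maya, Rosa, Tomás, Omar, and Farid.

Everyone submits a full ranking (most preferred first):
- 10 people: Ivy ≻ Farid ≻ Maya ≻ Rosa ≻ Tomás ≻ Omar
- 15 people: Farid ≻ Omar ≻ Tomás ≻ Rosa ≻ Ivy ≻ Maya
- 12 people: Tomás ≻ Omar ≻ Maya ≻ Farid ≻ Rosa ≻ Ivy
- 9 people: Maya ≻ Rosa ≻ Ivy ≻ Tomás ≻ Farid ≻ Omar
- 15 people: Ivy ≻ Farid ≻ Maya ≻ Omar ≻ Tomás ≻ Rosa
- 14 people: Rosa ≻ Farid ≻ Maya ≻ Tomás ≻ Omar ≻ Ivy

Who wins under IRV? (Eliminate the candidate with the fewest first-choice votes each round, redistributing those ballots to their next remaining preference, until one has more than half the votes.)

Farid

Round 1: Ivy 25, Maya 9, Rosa 14, Tomás 12, Omar 0, Farid 15. Omar eliminated.
Round 2: Ivy 25, Maya 9, Rosa 14, Tomás 12, Farid 15. Maya eliminated.
Round 3: Ivy 25, Rosa 23, Tomás 12, Farid 15. Tomás eliminated.
Round 4: Ivy 25, Rosa 23, Farid 27. Rosa eliminated.
Round 5: Ivy 34, Farid 41. Farid has a majority (≥38).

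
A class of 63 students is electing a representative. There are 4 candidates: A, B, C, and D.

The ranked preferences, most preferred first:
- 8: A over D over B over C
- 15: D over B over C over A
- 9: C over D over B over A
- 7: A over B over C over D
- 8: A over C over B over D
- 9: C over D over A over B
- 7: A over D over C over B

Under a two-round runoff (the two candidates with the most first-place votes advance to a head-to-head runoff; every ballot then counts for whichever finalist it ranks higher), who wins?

C

Round 1 first-place votes: A 30, B 0, C 18, D 15. A and C advance.
Runoff: A is ranked above C on 30 ballots, C above A on 33.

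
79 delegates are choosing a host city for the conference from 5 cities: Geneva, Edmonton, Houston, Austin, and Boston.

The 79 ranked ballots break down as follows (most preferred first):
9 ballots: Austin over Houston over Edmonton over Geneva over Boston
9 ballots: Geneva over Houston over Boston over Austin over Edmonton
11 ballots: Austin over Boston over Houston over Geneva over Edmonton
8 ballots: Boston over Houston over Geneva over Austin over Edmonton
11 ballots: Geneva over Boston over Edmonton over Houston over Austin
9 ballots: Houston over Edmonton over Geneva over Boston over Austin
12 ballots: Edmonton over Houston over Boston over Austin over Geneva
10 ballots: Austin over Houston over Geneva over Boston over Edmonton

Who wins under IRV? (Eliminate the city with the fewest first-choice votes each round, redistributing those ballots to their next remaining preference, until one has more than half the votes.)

Round 1: Geneva 20, Edmonton 12, Houston 9, Austin 30, Boston 8. Boston eliminated.
Round 2: Geneva 20, Edmonton 12, Houston 17, Austin 30. Edmonton eliminated.
Round 3: Geneva 20, Houston 29, Austin 30. Geneva eliminated.
Round 4: Houston 49, Austin 30. Houston has a majority (≥40).

Houston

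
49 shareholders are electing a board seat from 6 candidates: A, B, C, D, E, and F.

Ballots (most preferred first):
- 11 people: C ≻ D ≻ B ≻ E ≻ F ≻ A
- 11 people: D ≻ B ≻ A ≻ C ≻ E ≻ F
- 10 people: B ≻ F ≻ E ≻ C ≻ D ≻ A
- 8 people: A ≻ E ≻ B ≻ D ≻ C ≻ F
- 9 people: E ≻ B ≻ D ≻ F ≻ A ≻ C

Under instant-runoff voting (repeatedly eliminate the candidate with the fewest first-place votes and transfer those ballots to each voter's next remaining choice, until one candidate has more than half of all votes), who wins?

Round 1: A 8, B 10, C 11, D 11, E 9, F 0. F eliminated.
Round 2: A 8, B 10, C 11, D 11, E 9. A eliminated.
Round 3: B 10, C 11, D 11, E 17. B eliminated.
Round 4: C 11, D 11, E 27. E has a majority (≥25).

E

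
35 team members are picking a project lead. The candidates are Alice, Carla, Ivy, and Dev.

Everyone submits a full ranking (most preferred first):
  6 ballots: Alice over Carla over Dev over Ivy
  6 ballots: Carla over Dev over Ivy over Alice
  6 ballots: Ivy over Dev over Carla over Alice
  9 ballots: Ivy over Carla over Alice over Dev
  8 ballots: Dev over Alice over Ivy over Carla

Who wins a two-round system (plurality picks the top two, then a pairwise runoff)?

Dev

Round 1 first-place votes: Alice 6, Carla 6, Ivy 15, Dev 8. Ivy and Dev advance.
Runoff: Ivy is ranked above Dev on 15 ballots, Dev above Ivy on 20.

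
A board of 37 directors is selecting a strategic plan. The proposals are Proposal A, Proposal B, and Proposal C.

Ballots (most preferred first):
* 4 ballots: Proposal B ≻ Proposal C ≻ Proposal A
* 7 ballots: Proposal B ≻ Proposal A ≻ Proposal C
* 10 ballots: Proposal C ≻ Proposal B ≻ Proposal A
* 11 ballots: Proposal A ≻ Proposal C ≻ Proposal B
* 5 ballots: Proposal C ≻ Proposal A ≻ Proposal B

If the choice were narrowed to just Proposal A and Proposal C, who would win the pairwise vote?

Proposal A is ranked above Proposal C on 18 ballots; Proposal C above Proposal A on 19.

Proposal C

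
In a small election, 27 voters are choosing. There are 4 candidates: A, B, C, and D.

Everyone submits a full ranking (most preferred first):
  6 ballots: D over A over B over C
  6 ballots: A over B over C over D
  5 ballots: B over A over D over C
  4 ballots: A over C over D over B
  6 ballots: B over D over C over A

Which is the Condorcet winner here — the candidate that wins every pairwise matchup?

A

A vs B: 16–11
A vs C: 21–6
A vs D: 15–12
A beats every other candidate.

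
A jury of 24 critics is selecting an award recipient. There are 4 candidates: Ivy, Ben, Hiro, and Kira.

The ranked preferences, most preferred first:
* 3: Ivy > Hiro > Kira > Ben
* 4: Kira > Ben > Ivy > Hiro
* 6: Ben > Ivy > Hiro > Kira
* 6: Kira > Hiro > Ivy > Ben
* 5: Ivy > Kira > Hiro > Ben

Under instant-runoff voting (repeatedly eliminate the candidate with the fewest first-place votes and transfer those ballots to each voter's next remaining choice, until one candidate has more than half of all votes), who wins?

Round 1: Ivy 8, Ben 6, Hiro 0, Kira 10. Hiro eliminated.
Round 2: Ivy 8, Ben 6, Kira 10. Ben eliminated.
Round 3: Ivy 14, Kira 10. Ivy has a majority (≥13).

Ivy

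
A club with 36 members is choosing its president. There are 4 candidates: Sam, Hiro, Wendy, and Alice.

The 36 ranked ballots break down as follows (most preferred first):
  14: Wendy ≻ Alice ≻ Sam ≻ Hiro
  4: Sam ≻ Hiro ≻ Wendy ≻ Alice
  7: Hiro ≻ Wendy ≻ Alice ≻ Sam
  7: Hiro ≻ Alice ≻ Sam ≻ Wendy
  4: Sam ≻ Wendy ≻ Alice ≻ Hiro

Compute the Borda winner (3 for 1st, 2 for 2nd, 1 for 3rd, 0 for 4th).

Sam: 14×1 + 4×3 + 7×0 + 7×1 + 4×3 = 45
Hiro: 14×0 + 4×2 + 7×3 + 7×3 + 4×0 = 50
Wendy: 14×3 + 4×1 + 7×2 + 7×0 + 4×2 = 68
Alice: 14×2 + 4×0 + 7×1 + 7×2 + 4×1 = 53

Wendy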